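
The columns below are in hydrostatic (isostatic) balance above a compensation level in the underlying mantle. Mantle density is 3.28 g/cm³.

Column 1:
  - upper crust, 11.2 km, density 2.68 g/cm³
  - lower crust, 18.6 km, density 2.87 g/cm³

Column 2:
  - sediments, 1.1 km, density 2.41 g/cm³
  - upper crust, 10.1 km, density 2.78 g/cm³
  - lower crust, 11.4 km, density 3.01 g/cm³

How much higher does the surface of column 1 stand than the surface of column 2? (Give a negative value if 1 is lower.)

For any compensation level in the mantle, the mantle terms cancel and isostasy reduces to e = (Σt_1 − Σt_2) − (Σ(ρt)_1 − Σ(ρt)_2) / ρ_m.
Σt_1 = 29.8 km; Σt_2 = 22.6 km; Σ(ρt)_1 = 83.398; Σ(ρt)_2 = 65.043 (in km·g/cm³).
e = (29.8 − 22.6) − (83.398 − 65.043) / 3.28 = 1.6 km.

1.6 km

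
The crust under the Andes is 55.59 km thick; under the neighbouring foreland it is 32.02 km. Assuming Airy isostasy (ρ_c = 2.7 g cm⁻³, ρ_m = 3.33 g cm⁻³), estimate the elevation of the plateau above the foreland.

4.46 km

Excess crust Δ = 55.59 km − 32.02 km = 23.57 km, split between elevation h and root r with h + r = Δ.
Airy balance ρ_c h = (ρ_m − ρ_c) r gives r = h ρ_c/(ρ_m − ρ_c), so h (1 + ρ_c/(ρ_m − ρ_c)) = Δ, i.e. h = Δ (ρ_m − ρ_c)/ρ_m.
h = 23.57 km × 0.63/3.33 = 4.46 km.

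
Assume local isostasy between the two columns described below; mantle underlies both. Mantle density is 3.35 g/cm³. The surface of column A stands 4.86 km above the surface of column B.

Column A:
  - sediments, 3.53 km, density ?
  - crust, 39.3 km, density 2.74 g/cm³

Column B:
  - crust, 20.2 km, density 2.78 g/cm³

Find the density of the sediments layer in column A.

2.27 g/cm³

Take the compensation level at the base of the deeper column (depth z_c below the surface of column A) and equate Σ ρ_i t_i down to z_c; mantle fills any gap and the z_c terms cancel.
Column A: 3.53×ρ + 39.3×2.74 + (z_c − 42.83)×3.35
Column B: 4.86×0 + 20.2×2.78 + (z_c − 4.86 − 20.2)×3.35
The z_c×3.35 term appears on both sides and cancels. Collect the known terms of each column as K = Σ(ρt)_known − 3.35 × (depth of known layers): K_A = 107.682 − 3.35×42.83 = −35.7985; K_B = 56.156 − 3.35×(4.86 + 20.2) = −27.795.
Balance: K_A + 3.53×ρ = K_B, so ρ = (K_B − K_A)/3.53 = 8.0035/3.53 = 2.27 g/cm³.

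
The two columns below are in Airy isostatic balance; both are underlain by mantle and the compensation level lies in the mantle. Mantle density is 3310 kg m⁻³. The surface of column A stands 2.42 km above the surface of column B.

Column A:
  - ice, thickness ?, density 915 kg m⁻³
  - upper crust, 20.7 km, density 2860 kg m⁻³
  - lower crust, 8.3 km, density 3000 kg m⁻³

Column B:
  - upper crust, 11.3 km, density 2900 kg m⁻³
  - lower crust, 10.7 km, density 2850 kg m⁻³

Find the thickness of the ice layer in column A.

Take the compensation level at the base of the deeper column (depth z_c below the surface of column A) and equate Σ ρ_i t_i down to z_c; mantle fills any gap and the z_c terms cancel.
Column A: x×915 + 20.7×2860 + 8.3×3000 + (z_c − 29 − x)×3310
Column B: 2.42×0 + 11.3×2900 + 10.7×2850 + (z_c − 2.42 − 22)×3310
The z_c×3310 term appears on both sides and cancels. Collect the known terms of each column as K = Σ(ρt)_known − 3310 × (depth of known layers): K_A = 84102 − 3310×29 = −11888; K_B = 63265 − 3310×(2.42 + 22) = −17565.2.
Balance: K_A − x×(3310 − 915) = K_B, so x = (K_A − K_B)/(3310 − 915) = 5677.2/2395 = 2.37 km.

2.37 km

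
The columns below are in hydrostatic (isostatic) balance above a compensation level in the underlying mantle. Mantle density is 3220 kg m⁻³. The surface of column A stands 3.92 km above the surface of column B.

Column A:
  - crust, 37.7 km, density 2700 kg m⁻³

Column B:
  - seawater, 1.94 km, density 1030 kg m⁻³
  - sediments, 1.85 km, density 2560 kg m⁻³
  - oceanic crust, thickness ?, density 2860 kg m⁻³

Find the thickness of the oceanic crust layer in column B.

4.2 km

Take the compensation level at the base of the deeper column (depth z_c below the surface of column A) and equate Σ ρ_i t_i down to z_c; mantle fills any gap and the z_c terms cancel.
Column A: 37.7×2700 + (z_c − 37.7)×3220
Column B: 3.92×0 + 1.94×1030 + 1.85×2560 + x×2860 + (z_c − 3.92 − 3.79 − x)×3220
The z_c×3220 term appears on both sides and cancels. Collect the known terms of each column as K = Σ(ρt)_known − 3220 × (depth of known layers): K_A = 101790 − 3220×37.7 = −19604; K_B = 6734.2 − 3220×(3.92 + 3.79) = −18092.
Balance: K_A = K_B − x×(3220 − 2860), so x = (K_B − K_A)/(3220 − 2860) = 1512/360 = 4.2 km.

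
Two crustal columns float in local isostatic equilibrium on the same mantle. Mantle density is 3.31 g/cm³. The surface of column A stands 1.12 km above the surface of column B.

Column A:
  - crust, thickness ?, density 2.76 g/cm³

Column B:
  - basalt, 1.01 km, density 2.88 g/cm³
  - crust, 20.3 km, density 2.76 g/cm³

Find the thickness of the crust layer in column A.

Take the compensation level at the base of the deeper column (depth z_c below the surface of column A) and equate Σ ρ_i t_i down to z_c; mantle fills any gap and the z_c terms cancel.
Column A: x×2.76 + (z_c − 0 − x)×3.31
Column B: 1.12×0 + 1.01×2.88 + 20.3×2.76 + (z_c − 1.12 − 21.31)×3.31
The z_c×3.31 term appears on both sides and cancels. Collect the known terms of each column as K = Σ(ρt)_known − 3.31 × (depth of known layers): K_A = 0 − 3.31×0 = 0; K_B = 58.9368 − 3.31×(1.12 + 21.31) = −15.3065.
Balance: K_A − x×(3.31 − 2.76) = K_B, so x = (K_A − K_B)/(3.31 − 2.76) = 15.3065/0.55 = 27.8 km.

27.8 km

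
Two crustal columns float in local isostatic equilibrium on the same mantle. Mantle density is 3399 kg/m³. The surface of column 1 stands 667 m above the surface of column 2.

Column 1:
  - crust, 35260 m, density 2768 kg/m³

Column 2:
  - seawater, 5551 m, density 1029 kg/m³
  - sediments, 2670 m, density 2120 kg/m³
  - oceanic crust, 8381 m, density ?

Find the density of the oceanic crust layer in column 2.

2990 kg/m³

Take the compensation level at the base of the deeper column (depth z_c below the surface of column 1) and equate Σ ρ_i t_i down to z_c; mantle fills any gap and the z_c terms cancel.
Column 1: 35260×2768 + (z_c − 35260)×3399
Column 2: 667×0 + 5551×1029 + 2670×2120 + 8381×ρ + (z_c − 667 − 16602)×3399
The z_c×3399 term appears on both sides and cancels. Collect the known terms of each column as K = Σ(ρt)_known − 3399 × (depth of known layers): K_1 = 97599680 − 3399×35260 = −22249060; K_2 = 11372379 − 3399×(667 + 16602) = −47324952.
Balance: K_1 = K_2 + 8381×ρ, so ρ = (K_1 − K_2)/8381 = 25075900/8381 = 2990 kg/m³.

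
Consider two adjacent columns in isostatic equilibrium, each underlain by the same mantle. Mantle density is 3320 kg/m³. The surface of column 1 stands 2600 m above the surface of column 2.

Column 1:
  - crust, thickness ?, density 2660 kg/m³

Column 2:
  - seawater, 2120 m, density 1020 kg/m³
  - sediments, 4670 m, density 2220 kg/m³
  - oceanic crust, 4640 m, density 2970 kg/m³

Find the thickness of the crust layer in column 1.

Take the compensation level at the base of the deeper column (depth z_c below the surface of column 1) and equate Σ ρ_i t_i down to z_c; mantle fills any gap and the z_c terms cancel.
Column 1: x×2660 + (z_c − 0 − x)×3320
Column 2: 2600×0 + 2120×1020 + 4670×2220 + 4640×2970 + (z_c − 2600 − 11430)×3320
The z_c×3320 term appears on both sides and cancels. Collect the known terms of each column as K = Σ(ρt)_known − 3320 × (depth of known layers): K_1 = 0 − 3320×0 = 0; K_2 = 26310600 − 3320×(2600 + 11430) = −20269000.
Balance: K_1 − x×(3320 − 2660) = K_2, so x = (K_1 − K_2)/(3320 − 2660) = 20269000/660 = 30700 m.

30700 m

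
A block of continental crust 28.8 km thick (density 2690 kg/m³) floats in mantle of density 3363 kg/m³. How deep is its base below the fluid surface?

23 km

Draft d = t ρ_obj/ρ_fluid = 28.8 km × 2690/3363 = 23 km.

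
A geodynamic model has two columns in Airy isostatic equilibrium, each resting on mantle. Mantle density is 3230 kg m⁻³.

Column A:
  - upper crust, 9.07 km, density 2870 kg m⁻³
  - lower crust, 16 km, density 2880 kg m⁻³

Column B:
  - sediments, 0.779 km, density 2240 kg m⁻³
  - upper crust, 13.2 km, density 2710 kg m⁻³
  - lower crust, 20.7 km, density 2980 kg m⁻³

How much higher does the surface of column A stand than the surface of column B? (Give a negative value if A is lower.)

For any compensation level in the mantle, the mantle terms cancel and isostasy reduces to e = (Σt_A − Σt_B) − (Σ(ρt)_A − Σ(ρt)_B) / ρ_m.
Σt_A = 25.07 km; Σt_B = 34.679 km; Σ(ρt)_A = 72110.9; Σ(ρt)_B = 99202.96 (in km·kg m⁻³).
e = (25.07 − 34.679) − (72110.9 − 99202.96) / 3230 = −1.22 km.

−1.22 km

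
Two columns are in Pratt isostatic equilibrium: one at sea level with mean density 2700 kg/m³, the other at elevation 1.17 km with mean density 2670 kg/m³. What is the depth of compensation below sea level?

ρ_ref D = ρ (D + h) → D (ρ_ref − ρ) = ρ h.
D = ρ h/(ρ_ref − ρ) = 2670 × 1.17 km/(2700 − 2670) = 104 km.

104 km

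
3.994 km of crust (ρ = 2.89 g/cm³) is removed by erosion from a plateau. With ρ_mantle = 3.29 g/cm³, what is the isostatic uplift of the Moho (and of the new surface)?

3.51 km

Unloading: uplift u = e ρ_c/ρ_m = 3.994 km × 2.89/3.29 = 3.51 km.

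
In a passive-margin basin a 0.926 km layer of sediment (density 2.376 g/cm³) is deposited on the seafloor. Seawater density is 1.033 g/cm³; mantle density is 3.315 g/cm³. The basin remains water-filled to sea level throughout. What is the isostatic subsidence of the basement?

Submarine loading: the sediment displaces seawater, and the subsidence is in turn flooded, so s (ρ_m − ρ_w) = t (ρ_sed − ρ_w).
s = 0.926 km × (2.376 − 1.033) / (3.315 − 1.033) = 0.545 km.

0.545 km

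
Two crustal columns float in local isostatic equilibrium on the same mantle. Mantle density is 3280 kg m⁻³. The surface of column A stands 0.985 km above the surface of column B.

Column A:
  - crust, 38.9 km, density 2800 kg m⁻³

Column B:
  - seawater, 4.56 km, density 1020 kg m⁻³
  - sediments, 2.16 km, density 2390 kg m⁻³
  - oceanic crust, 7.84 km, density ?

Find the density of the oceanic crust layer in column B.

Take the compensation level at the base of the deeper column (depth z_c below the surface of column A) and equate Σ ρ_i t_i down to z_c; mantle fills any gap and the z_c terms cancel.
Column A: 38.9×2800 + (z_c − 38.9)×3280
Column B: 0.985×0 + 4.56×1020 + 2.16×2390 + 7.84×ρ + (z_c − 0.985 − 14.56)×3280
The z_c×3280 term appears on both sides and cancels. Collect the known terms of each column as K = Σ(ρt)_known − 3280 × (depth of known layers): K_A = 108920 − 3280×38.9 = −18672; K_B = 9813.6 − 3280×(0.985 + 14.56) = −41174.
Balance: K_A = K_B + 7.84×ρ, so ρ = (K_A − K_B)/7.84 = 22502/7.84 = 2870 kg m⁻³.

2870 kg m⁻³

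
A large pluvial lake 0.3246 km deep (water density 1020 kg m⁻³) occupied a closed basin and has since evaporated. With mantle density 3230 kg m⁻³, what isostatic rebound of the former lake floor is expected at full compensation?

u = d ρ_w/ρ_m = 0.3246 km × 1020/3230 = 0.103 km.

0.103 km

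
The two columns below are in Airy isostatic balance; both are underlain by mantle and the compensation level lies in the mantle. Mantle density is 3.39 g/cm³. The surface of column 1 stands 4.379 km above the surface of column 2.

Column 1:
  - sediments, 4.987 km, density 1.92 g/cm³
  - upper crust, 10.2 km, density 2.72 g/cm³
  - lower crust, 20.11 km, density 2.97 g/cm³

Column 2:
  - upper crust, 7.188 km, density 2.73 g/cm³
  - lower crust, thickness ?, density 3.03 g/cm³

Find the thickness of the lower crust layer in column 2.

Take the compensation level at the base of the deeper column (depth z_c below the surface of column 1) and equate Σ ρ_i t_i down to z_c; mantle fills any gap and the z_c terms cancel.
Column 1: 4.987×1.92 + 10.2×2.72 + 20.11×2.97 + (z_c − 35.297)×3.39
Column 2: 4.379×0 + 7.188×2.73 + x×3.03 + (z_c − 4.379 − 7.188 − x)×3.39
The z_c×3.39 term appears on both sides and cancels. Collect the known terms of each column as K = Σ(ρt)_known − 3.39 × (depth of known layers): K_1 = 97.04574 − 3.39×35.297 = −22.61109; K_2 = 19.62324 − 3.39×(4.379 + 7.188) = −19.58889.
Balance: K_1 = K_2 − x×(3.39 − 3.03), so x = (K_2 − K_1)/(3.39 − 3.03) = 3.0222/0.36 = 8.4 km.

8.4 km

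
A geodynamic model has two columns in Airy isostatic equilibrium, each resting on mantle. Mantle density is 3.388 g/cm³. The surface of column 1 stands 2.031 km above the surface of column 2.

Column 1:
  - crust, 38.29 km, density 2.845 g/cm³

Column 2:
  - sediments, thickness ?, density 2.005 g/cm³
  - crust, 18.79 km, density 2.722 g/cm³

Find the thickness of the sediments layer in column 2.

1.01 km

Take the compensation level at the base of the deeper column (depth z_c below the surface of column 1) and equate Σ ρ_i t_i down to z_c; mantle fills any gap and the z_c terms cancel.
Column 1: 38.29×2.845 + (z_c − 38.29)×3.388
Column 2: 2.031×0 + x×2.005 + 18.79×2.722 + (z_c − 2.031 − 18.79 − x)×3.388
The z_c×3.388 term appears on both sides and cancels. Collect the known terms of each column as K = Σ(ρt)_known − 3.388 × (depth of known layers): K_1 = 108.93505 − 3.388×38.29 = −20.79147; K_2 = 51.14638 − 3.388×(2.031 + 18.79) = −19.395168.
Balance: K_1 = K_2 − x×(3.388 − 2.005), so x = (K_2 − K_1)/(3.388 − 2.005) = 1.3963/1.383 = 1.01 km.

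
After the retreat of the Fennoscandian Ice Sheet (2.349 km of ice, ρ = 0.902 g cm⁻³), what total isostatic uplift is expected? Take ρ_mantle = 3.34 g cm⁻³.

Removing the load lets mantle flow back in; uplift u satisfies ρ_ice t = ρ_m u.
u = t ρ_ice/ρ_m = 2.349 km × 0.902/3.34 = 0.634 km.

0.634 km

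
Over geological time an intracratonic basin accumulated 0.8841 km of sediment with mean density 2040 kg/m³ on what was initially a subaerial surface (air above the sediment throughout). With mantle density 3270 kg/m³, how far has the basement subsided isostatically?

0.552 km

Subaerial load: s = t ρ_sed / ρ_m = 0.8841 km × 2040/3270 = 0.552 km.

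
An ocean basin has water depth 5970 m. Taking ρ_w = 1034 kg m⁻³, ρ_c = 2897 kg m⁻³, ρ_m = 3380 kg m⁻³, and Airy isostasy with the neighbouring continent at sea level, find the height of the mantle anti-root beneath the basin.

23000 m

Isostatic balance requires: replacing crust with seawater at the top is compensated by replacing crust with mantle at the base: d (ρ_c − ρ_w) = a (ρ_m − ρ_c).
a = d (ρ_c − ρ_w)/(ρ_m − ρ_c) = 5970 m × 1863/483 = 23000 m.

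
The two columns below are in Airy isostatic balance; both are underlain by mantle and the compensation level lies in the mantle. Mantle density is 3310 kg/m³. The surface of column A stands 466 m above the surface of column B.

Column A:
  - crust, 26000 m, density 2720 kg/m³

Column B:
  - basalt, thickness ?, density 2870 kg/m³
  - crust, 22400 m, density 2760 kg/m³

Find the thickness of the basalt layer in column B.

3360 m

Take the compensation level at the base of the deeper column (depth z_c below the surface of column A) and equate Σ ρ_i t_i down to z_c; mantle fills any gap and the z_c terms cancel.
Column A: 26000×2720 + (z_c − 26000)×3310
Column B: 466×0 + x×2870 + 22400×2760 + (z_c − 466 − 22400 − x)×3310
The z_c×3310 term appears on both sides and cancels. Collect the known terms of each column as K = Σ(ρt)_known − 3310 × (depth of known layers): K_A = 70720000 − 3310×26000 = −15340000; K_B = 61824000 − 3310×(466 + 22400) = −13862460.
Balance: K_A = K_B − x×(3310 − 2870), so x = (K_B − K_A)/(3310 − 2870) = 1477540/440 = 3360 m.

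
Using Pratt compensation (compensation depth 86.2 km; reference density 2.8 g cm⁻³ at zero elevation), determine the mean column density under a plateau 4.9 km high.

Pratt balance: ρ_ref D = ρ (D + h).
ρ = ρ_ref D/(D + h) = 2.8 × 86.2 km/(86.2 km + 4.9 km) = 2.65 g cm⁻³.

2.65 g cm⁻³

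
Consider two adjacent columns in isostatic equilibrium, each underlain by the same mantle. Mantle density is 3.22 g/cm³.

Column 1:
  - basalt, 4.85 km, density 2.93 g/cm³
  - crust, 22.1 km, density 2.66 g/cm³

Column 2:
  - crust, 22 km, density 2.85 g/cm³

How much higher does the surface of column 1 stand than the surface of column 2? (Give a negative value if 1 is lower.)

For any compensation level in the mantle, the mantle terms cancel and isostasy reduces to e = (Σt_1 − Σt_2) − (Σ(ρt)_1 − Σ(ρt)_2) / ρ_m.
Σt_1 = 26.95 km; Σt_2 = 22 km; Σ(ρt)_1 = 72.9965; Σ(ρt)_2 = 62.7 (in km·g/cm³).
e = (26.95 − 22) − (72.9965 − 62.7) / 3.22 = 1.75 km.

1.75 km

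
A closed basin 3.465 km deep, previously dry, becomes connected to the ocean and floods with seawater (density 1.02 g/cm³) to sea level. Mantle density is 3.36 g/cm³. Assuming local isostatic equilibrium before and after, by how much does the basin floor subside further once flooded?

After flooding the water column is d + s deep. Its weight must equal the weight of mantle displaced by the extra subsidence s: (d + s) ρ_w = s ρ_m.
s = d ρ_w / (ρ_m − ρ_w) = 3.465 km × 1.02/(3.36 − 1.02) = 1.51 km.

1.51 km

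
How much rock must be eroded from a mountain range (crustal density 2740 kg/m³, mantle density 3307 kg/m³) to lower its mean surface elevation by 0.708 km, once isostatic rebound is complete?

Net drop Δ = e − u = e − e ρ_c/ρ_m = e (ρ_m − ρ_c)/ρ_m.
e = Δ ρ_m/(ρ_m − ρ_c) = 0.708 km × 3307/567 = 4.13 km.

4.13 km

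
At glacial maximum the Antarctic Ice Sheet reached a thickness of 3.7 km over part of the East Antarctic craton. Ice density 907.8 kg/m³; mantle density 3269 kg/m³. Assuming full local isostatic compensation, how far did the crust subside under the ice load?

1.03 km

Balancing pressure at the compensation depth: the ice load ρ_ice t is balanced by mantle displaced below, ρ_m s.
s = t ρ_ice / ρ_m = 3.7 km × 907.8/3269 = 1.03 km.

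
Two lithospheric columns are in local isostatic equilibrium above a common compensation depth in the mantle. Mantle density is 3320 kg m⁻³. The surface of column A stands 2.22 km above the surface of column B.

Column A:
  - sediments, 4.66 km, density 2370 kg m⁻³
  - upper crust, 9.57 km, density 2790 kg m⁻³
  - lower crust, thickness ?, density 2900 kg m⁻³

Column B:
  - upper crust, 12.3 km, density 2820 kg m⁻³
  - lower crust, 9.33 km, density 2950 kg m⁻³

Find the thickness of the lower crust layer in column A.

17.8 km

Take the compensation level at the base of the deeper column (depth z_c below the surface of column A) and equate Σ ρ_i t_i down to z_c; mantle fills any gap and the z_c terms cancel.
Column A: 4.66×2370 + 9.57×2790 + x×2900 + (z_c − 14.23 − x)×3320
Column B: 2.22×0 + 12.3×2820 + 9.33×2950 + (z_c − 2.22 − 21.63)×3320
The z_c×3320 term appears on both sides and cancels. Collect the known terms of each column as K = Σ(ρt)_known − 3320 × (depth of known layers): K_A = 37744.5 − 3320×14.23 = −9499.1; K_B = 62209.5 − 3320×(2.22 + 21.63) = −16972.5.
Balance: K_A − x×(3320 − 2900) = K_B, so x = (K_A − K_B)/(3320 − 2900) = 7473.4/420 = 17.8 km.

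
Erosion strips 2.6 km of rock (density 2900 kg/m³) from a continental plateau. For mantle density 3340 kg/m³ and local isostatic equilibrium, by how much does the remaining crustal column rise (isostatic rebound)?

Unloading: uplift u = e ρ_c/ρ_m = 2.6 km × 2900/3340 = 2.26 km.

2.26 km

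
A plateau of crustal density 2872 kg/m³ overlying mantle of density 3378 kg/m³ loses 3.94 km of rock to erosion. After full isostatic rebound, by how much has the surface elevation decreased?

Rebound u = e ρ_c/ρ_m = 3.94 km × 2872/3378 = 3.35 km.
Net surface drop = e − u = 3.94 km − 3.35 km = e (ρ_m − ρ_c)/ρ_m = 0.59 km.

0.59 km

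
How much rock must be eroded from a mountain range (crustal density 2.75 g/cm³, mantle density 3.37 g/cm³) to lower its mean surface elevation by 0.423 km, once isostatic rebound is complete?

Net drop Δ = e − u = e − e ρ_c/ρ_m = e (ρ_m − ρ_c)/ρ_m.
e = Δ ρ_m/(ρ_m − ρ_c) = 0.423 km × 3.37/0.62 = 2.3 km.

2.3 km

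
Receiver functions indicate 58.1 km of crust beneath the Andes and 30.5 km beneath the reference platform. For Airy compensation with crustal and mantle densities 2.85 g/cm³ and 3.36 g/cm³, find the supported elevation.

4.19 km

Excess crust Δ = 58.1 km − 30.5 km = 27.6 km, split between elevation h and root r with h + r = Δ.
Airy balance ρ_c h = (ρ_m − ρ_c) r gives r = h ρ_c/(ρ_m − ρ_c), so h (1 + ρ_c/(ρ_m − ρ_c)) = Δ, i.e. h = Δ (ρ_m − ρ_c)/ρ_m.
h = 27.6 km × 0.51/3.36 = 4.19 km.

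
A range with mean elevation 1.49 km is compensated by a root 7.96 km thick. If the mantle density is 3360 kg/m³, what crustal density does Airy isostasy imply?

ρ_c h = (ρ_m − ρ_c) r → ρ_c (h + r) = ρ_m r → ρ_c = ρ_m r / (h + r).
ρ_c = 3360 × 7.96 km / (1.49 km + 7.96 km) = 2830 kg/m³.

2830 kg/m³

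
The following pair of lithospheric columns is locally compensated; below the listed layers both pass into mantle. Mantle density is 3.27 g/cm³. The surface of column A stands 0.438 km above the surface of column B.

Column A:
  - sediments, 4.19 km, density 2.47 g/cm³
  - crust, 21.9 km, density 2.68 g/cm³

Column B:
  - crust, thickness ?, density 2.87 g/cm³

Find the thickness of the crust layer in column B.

37.1 km

Take the compensation level at the base of the deeper column (depth z_c below the surface of column A) and equate Σ ρ_i t_i down to z_c; mantle fills any gap and the z_c terms cancel.
Column A: 4.19×2.47 + 21.9×2.68 + (z_c − 26.09)×3.27
Column B: 0.438×0 + x×2.87 + (z_c − 0.438 − 0 − x)×3.27
The z_c×3.27 term appears on both sides and cancels. Collect the known terms of each column as K = Σ(ρt)_known − 3.27 × (depth of known layers): K_A = 69.0413 − 3.27×26.09 = −16.273; K_B = 0 − 3.27×(0.438 + 0) = −1.43226.
Balance: K_A = K_B − x×(3.27 − 2.87), so x = (K_B − K_A)/(3.27 − 2.87) = 14.8407/0.4 = 37.1 km.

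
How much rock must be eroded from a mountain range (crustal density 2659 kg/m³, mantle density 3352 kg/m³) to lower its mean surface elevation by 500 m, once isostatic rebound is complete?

Net drop Δ = e − u = e − e ρ_c/ρ_m = e (ρ_m − ρ_c)/ρ_m.
e = Δ ρ_m/(ρ_m − ρ_c) = 500 m × 3352/693 = 2420 m.

2420 m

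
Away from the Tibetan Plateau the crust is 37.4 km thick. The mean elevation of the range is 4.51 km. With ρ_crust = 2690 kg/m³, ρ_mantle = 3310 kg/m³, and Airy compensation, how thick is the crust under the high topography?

Root depth r = h ρ_c / (ρ_m − ρ_c) = 4.51 km × 2690 / 620 = 19.57 km.
Total thickness = T + h + r = 37.4 km + 4.51 km + 19.57 km = 61.5 km.

61.5 km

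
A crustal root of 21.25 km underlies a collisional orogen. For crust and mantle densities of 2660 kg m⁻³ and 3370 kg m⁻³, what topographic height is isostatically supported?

5.67 km

Isostatic balance requires: ρ_c h = (ρ_m − ρ_c) r.
h = r (ρ_m − ρ_c) / ρ_c = 21.25 km × (3370 − 2660) / 2660 = 5.67 km.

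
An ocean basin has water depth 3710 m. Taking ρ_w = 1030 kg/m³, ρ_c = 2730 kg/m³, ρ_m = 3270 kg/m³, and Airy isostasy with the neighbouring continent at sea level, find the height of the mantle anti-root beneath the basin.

11700 m

Balancing pressure at the compensation depth: replacing crust with seawater at the top is compensated by replacing crust with mantle at the base: d (ρ_c − ρ_w) = a (ρ_m − ρ_c).
a = d (ρ_c − ρ_w)/(ρ_m − ρ_c) = 3710 m × 1700/540 = 11700 m.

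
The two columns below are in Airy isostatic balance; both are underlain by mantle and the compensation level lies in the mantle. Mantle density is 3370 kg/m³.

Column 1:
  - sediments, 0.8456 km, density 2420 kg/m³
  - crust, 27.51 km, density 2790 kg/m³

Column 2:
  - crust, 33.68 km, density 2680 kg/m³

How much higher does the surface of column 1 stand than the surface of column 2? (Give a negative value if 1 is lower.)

−1.92 km

For any compensation level in the mantle, the mantle terms cancel and isostasy reduces to e = (Σt_1 − Σt_2) − (Σ(ρt)_1 − Σ(ρt)_2) / ρ_m.
Σt_1 = 28.3556 km; Σt_2 = 33.68 km; Σ(ρt)_1 = 78799.252; Σ(ρt)_2 = 90262.4 (in km·kg/m³).
e = (28.3556 − 33.68) − (78799.252 − 90262.4) / 3370 = −1.92 km.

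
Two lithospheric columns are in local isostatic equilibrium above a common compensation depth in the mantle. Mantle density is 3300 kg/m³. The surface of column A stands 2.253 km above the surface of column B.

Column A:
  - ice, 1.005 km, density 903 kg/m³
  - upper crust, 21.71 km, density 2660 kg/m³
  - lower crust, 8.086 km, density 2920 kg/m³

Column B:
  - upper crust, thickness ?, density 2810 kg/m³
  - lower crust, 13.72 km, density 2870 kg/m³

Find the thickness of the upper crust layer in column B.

Take the compensation level at the base of the deeper column (depth z_c below the surface of column A) and equate Σ ρ_i t_i down to z_c; mantle fills any gap and the z_c terms cancel.
Column A: 1.005×903 + 21.71×2660 + 8.086×2920 + (z_c − 30.801)×3300
Column B: 2.253×0 + x×2810 + 13.72×2870 + (z_c − 2.253 − 13.72 − x)×3300
The z_c×3300 term appears on both sides and cancels. Collect the known terms of each column as K = Σ(ρt)_known − 3300 × (depth of known layers): K_A = 82267.235 − 3300×30.801 = −19376.065; K_B = 39376.4 − 3300×(2.253 + 13.72) = −13334.5.
Balance: K_A = K_B − x×(3300 − 2810), so x = (K_B − K_A)/(3300 − 2810) = 6041.57/490 = 12.3 km.

12.3 km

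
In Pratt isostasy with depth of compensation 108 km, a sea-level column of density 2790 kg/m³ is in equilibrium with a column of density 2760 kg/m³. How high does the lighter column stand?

1.17 km

ρ_ref D = ρ (D + h) → h = D (ρ_ref − ρ)/ρ.
h = 108 km × (2790 − 2760)/2760 = 1.17 km.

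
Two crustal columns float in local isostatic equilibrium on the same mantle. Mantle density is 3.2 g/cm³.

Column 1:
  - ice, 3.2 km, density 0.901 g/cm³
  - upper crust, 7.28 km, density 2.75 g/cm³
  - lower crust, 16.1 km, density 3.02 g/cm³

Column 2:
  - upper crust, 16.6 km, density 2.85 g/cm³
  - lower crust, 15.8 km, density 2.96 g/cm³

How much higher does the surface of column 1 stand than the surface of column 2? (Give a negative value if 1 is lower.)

1.23 km

For any compensation level in the mantle, the mantle terms cancel and isostasy reduces to e = (Σt_1 − Σt_2) − (Σ(ρt)_1 − Σ(ρt)_2) / ρ_m.
Σt_1 = 26.58 km; Σt_2 = 32.4 km; Σ(ρt)_1 = 71.5252; Σ(ρt)_2 = 94.078 (in km·g/cm³).
e = (26.58 − 32.4) − (71.5252 − 94.078) / 3.2 = 1.23 km.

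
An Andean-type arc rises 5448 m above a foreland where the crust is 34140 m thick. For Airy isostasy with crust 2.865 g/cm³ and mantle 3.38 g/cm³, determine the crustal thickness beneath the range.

69900 m

Root depth r = h ρ_c / (ρ_m − ρ_c) = 5448 m × 2.865 / 0.515 = 30310 m.
Total thickness = T + h + r = 34140 m + 5448 m + 30310 m = 69900 m.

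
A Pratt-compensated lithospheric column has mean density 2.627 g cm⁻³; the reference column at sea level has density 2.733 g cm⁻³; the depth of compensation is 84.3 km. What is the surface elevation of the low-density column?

ρ_ref D = ρ (D + h) → h = D (ρ_ref − ρ)/ρ.
h = 84.3 km × (2.733 − 2.627)/2.627 = 3.4 km.

3.4 km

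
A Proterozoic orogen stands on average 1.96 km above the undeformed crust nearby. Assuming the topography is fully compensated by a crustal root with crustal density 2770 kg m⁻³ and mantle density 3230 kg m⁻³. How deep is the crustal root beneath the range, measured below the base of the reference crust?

Balancing pressure at the compensation depth: the weight of the topography is balanced by the buoyancy of the root, ρ_c h = (ρ_m − ρ_c) r.
r = h · ρ_c / (ρ_m − ρ_c) = 1.96 km × 2770 / (3230 − 2770) = 11.8 km.

11.8 km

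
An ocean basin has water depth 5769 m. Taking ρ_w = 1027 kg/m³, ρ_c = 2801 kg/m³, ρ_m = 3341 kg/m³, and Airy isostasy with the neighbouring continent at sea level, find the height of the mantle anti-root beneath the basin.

Balancing pressure at the compensation depth: replacing crust with seawater at the top is compensated by replacing crust with mantle at the base: d (ρ_c − ρ_w) = a (ρ_m − ρ_c).
a = d (ρ_c − ρ_w)/(ρ_m − ρ_c) = 5769 m × 1774/540 = 19000 m.

19000 m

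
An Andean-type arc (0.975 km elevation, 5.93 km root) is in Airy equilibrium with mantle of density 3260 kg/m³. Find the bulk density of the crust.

ρ_c h = (ρ_m − ρ_c) r → ρ_c (h + r) = ρ_m r → ρ_c = ρ_m r / (h + r).
ρ_c = 3260 × 5.93 km / (0.975 km + 5.93 km) = 2800 kg/m³.

2800 kg/m³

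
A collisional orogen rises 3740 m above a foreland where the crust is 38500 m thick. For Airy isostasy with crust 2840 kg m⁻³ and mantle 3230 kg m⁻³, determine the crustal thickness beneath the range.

69500 m

Root depth r = h ρ_c / (ρ_m − ρ_c) = 3740 m × 2840 / 390 = 27230 m.
Total thickness = T + h + r = 38500 m + 3740 m + 27230 m = 69500 m.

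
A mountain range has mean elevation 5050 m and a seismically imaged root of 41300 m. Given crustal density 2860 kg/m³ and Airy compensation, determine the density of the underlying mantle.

3210 kg/m³

Airy balance: ρ_c h = (ρ_m − ρ_c) r → ρ_m = ρ_c (1 + h/r).
ρ_m = 2860 × (1 + 5050 m/41300 m) = 3210 kg/m³.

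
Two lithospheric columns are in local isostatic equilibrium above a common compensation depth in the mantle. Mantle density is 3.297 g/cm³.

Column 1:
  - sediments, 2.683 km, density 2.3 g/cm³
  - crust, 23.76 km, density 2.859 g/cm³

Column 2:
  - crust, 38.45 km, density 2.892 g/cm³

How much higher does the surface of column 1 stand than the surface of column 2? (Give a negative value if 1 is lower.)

−0.755 km

For any compensation level in the mantle, the mantle terms cancel and isostasy reduces to e = (Σt_1 − Σt_2) − (Σ(ρt)_1 − Σ(ρt)_2) / ρ_m.
Σt_1 = 26.443 km; Σt_2 = 38.45 km; Σ(ρt)_1 = 74.10074; Σ(ρt)_2 = 111.1974 (in km·g/cm³).
e = (26.443 − 38.45) − (74.10074 − 111.1974) / 3.297 = −0.755 km.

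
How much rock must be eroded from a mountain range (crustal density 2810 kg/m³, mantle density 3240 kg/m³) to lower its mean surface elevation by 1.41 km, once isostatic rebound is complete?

Net drop Δ = e − u = e − e ρ_c/ρ_m = e (ρ_m − ρ_c)/ρ_m.
e = Δ ρ_m/(ρ_m − ρ_c) = 1.41 km × 3240/430 = 10.6 km.

10.6 km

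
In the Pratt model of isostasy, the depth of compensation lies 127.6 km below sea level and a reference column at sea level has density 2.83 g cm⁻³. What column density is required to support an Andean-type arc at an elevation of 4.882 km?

Pratt balance: ρ_ref D = ρ (D + h).
ρ = ρ_ref D/(D + h) = 2.83 × 127.6 km/(127.6 km + 4.882 km) = 2.73 g cm⁻³.

2.73 g cm⁻³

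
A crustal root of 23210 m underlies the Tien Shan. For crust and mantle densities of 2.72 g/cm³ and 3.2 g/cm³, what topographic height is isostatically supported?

By Archimedes' principle applied to the lithosphere: ρ_c h = (ρ_m − ρ_c) r.
h = r (ρ_m − ρ_c) / ρ_c = 23210 m × (3.2 − 2.72) / 2.72 = 4100 m.

4100 m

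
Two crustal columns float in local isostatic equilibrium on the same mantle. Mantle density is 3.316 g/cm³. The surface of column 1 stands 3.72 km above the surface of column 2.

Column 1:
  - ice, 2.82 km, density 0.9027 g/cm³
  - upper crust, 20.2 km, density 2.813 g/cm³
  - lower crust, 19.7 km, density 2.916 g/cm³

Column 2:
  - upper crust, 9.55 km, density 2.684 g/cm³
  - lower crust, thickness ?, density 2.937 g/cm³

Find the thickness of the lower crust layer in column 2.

Take the compensation level at the base of the deeper column (depth z_c below the surface of column 1) and equate Σ ρ_i t_i down to z_c; mantle fills any gap and the z_c terms cancel.
Column 1: 2.82×0.9027 + 20.2×2.813 + 19.7×2.916 + (z_c − 42.72)×3.316
Column 2: 3.72×0 + 9.55×2.684 + x×2.937 + (z_c − 3.72 − 9.55 − x)×3.316
The z_c×3.316 term appears on both sides and cancels. Collect the known terms of each column as K = Σ(ρt)_known − 3.316 × (depth of known layers): K_1 = 116.813414 − 3.316×42.72 = −24.846106; K_2 = 25.6322 − 3.316×(3.72 + 9.55) = −18.37112.
Balance: K_1 = K_2 − x×(3.316 − 2.937), so x = (K_2 − K_1)/(3.316 − 2.937) = 6.47499/0.379 = 17.1 km.

17.1 km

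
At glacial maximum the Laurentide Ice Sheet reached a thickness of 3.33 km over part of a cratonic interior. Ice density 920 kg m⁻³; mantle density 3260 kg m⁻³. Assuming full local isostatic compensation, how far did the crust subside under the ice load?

0.94 km

Isostatic balance requires: the ice load ρ_ice t is balanced by mantle displaced below, ρ_m s.
s = t ρ_ice / ρ_m = 3.33 km × 920/3260 = 0.94 km.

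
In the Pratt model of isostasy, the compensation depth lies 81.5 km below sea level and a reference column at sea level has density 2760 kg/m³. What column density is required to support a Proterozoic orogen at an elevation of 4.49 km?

2620 kg/m³

Pratt balance: ρ_ref D = ρ (D + h).
ρ = ρ_ref D/(D + h) = 2760 × 81.5 km/(81.5 km + 4.49 km) = 2620 kg/m³.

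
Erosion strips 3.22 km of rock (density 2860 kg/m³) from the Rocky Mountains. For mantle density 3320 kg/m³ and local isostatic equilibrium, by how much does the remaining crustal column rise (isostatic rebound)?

Unloading: uplift u = e ρ_c/ρ_m = 3.22 km × 2860/3320 = 2.77 km.

2.77 km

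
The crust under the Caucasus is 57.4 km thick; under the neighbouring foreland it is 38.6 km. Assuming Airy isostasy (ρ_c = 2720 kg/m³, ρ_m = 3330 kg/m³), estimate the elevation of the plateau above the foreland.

Excess crust Δ = 57.4 km − 38.6 km = 18.8 km, split between elevation h and root r with h + r = Δ.
Airy balance ρ_c h = (ρ_m − ρ_c) r gives r = h ρ_c/(ρ_m − ρ_c), so h (1 + ρ_c/(ρ_m − ρ_c)) = Δ, i.e. h = Δ (ρ_m − ρ_c)/ρ_m.
h = 18.8 km × 610/3330 = 3.44 km.

3.44 km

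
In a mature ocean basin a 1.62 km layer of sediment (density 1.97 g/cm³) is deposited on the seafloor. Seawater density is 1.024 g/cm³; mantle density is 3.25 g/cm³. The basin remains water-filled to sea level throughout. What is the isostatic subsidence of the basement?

0.688 km

Submarine loading: the sediment displaces seawater, and the subsidence is in turn flooded, so s (ρ_m − ρ_w) = t (ρ_sed − ρ_w).
s = 1.62 km × (1.97 − 1.024) / (3.25 − 1.024) = 0.688 km.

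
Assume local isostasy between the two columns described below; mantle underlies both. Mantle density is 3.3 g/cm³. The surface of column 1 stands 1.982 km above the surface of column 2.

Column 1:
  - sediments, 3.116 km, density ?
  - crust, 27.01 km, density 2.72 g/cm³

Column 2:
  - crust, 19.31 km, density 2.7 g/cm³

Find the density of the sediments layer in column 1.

2.51 g/cm³

Take the compensation level at the base of the deeper column (depth z_c below the surface of column 1) and equate Σ ρ_i t_i down to z_c; mantle fills any gap and the z_c terms cancel.
Column 1: 3.116×ρ + 27.01×2.72 + (z_c − 30.126)×3.3
Column 2: 1.982×0 + 19.31×2.7 + (z_c − 1.982 − 19.31)×3.3
The z_c×3.3 term appears on both sides and cancels. Collect the known terms of each column as K = Σ(ρt)_known − 3.3 × (depth of known layers): K_1 = 73.4672 − 3.3×30.126 = −25.9486; K_2 = 52.137 − 3.3×(1.982 + 19.31) = −18.1266.
Balance: K_1 + 3.116×ρ = K_2, so ρ = (K_2 − K_1)/3.116 = 7.822/3.116 = 2.51 g/cm³.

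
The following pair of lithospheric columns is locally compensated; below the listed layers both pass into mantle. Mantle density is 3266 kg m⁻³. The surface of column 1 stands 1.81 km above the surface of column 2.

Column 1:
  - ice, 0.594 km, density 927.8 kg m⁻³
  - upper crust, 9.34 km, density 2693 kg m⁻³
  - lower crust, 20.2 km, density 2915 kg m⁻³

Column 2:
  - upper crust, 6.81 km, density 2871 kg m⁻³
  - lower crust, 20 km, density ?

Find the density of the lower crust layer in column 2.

3000 kg m⁻³

Take the compensation level at the base of the deeper column (depth z_c below the surface of column 1) and equate Σ ρ_i t_i down to z_c; mantle fills any gap and the z_c terms cancel.
Column 1: 0.594×927.8 + 9.34×2693 + 20.2×2915 + (z_c − 30.134)×3266
Column 2: 1.81×0 + 6.81×2871 + 20×ρ + (z_c − 1.81 − 26.81)×3266
The z_c×3266 term appears on both sides and cancels. Collect the known terms of each column as K = Σ(ρt)_known − 3266 × (depth of known layers): K_1 = 84586.7332 − 3266×30.134 = −13830.9108; K_2 = 19551.51 − 3266×(1.81 + 26.81) = −73921.41.
Balance: K_1 = K_2 + 20×ρ, so ρ = (K_1 − K_2)/20 = 60090.5/20 = 3000 kg m⁻³.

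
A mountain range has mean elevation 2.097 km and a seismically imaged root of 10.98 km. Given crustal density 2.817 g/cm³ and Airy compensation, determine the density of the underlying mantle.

3.36 g/cm³

Airy balance: ρ_c h = (ρ_m − ρ_c) r → ρ_m = ρ_c (1 + h/r).
ρ_m = 2.817 × (1 + 2.097 km/10.98 km) = 3.36 g/cm³.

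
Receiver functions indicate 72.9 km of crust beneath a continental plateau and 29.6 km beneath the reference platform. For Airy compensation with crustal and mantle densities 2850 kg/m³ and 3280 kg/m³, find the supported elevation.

5.68 km

Excess crust Δ = 72.9 km − 29.6 km = 43.3 km, split between elevation h and root r with h + r = Δ.
Airy balance ρ_c h = (ρ_m − ρ_c) r gives r = h ρ_c/(ρ_m − ρ_c), so h (1 + ρ_c/(ρ_m − ρ_c)) = Δ, i.e. h = Δ (ρ_m − ρ_c)/ρ_m.
h = 43.3 km × 430/3280 = 5.68 km.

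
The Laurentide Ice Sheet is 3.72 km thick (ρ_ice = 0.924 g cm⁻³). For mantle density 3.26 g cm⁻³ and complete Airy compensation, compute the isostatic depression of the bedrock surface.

In Airy isostatic equilibrium: the ice load ρ_ice t is balanced by mantle displaced below, ρ_m s.
s = t ρ_ice / ρ_m = 3.72 km × 0.924/3.26 = 1.05 km.

1.05 km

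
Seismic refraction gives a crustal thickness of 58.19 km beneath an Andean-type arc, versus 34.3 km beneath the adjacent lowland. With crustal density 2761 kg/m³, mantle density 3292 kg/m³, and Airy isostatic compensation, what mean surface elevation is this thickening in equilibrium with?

Excess crust Δ = 58.19 km − 34.3 km = 23.89 km, split between elevation h and root r with h + r = Δ.
Airy balance ρ_c h = (ρ_m − ρ_c) r gives r = h ρ_c/(ρ_m − ρ_c), so h (1 + ρ_c/(ρ_m − ρ_c)) = Δ, i.e. h = Δ (ρ_m − ρ_c)/ρ_m.
h = 23.89 km × 531/3292 = 3.85 km.

3.85 km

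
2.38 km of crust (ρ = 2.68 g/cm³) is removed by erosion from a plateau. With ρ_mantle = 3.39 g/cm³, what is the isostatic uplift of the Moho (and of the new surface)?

Unloading: uplift u = e ρ_c/ρ_m = 2.38 km × 2.68/3.39 = 1.88 km.

1.88 km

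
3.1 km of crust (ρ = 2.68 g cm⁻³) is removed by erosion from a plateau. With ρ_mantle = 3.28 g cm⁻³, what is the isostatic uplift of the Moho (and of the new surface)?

2.53 km

Unloading: uplift u = e ρ_c/ρ_m = 3.1 km × 2.68/3.28 = 2.53 km.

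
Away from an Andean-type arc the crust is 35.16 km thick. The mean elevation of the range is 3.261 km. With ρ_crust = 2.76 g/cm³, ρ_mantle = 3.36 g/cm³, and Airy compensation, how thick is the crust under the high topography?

Root depth r = h ρ_c / (ρ_m − ρ_c) = 3.261 km × 2.76 / 0.6 = 15 km.
Total thickness = T + h + r = 35.16 km + 3.261 km + 15 km = 53.4 km.

53.4 km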